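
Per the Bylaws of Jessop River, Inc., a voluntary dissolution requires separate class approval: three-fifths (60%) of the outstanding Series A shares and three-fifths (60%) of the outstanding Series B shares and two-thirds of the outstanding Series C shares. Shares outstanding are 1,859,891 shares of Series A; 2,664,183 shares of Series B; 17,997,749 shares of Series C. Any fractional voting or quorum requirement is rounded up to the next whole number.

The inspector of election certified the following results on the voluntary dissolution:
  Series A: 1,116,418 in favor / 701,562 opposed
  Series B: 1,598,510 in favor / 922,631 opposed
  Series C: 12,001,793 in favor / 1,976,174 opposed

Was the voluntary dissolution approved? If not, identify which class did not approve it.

Approved — every class gave the required vote.

Series A: 3/5 of 1859891 = 1115934.60, rounded up to 1115935; 1,115,935 required, 1,116,418 in favor — approved.
Series B: 3/5 of 2664183 = 1598509.80, rounded up to 1598510; 1,598,510 required, 1,598,510 in favor — approved.
Series C: 2/3 of 17997749 = 11998499.33, rounded up to 11998500; 11,998,500 required, 12,001,793 in favor — approved.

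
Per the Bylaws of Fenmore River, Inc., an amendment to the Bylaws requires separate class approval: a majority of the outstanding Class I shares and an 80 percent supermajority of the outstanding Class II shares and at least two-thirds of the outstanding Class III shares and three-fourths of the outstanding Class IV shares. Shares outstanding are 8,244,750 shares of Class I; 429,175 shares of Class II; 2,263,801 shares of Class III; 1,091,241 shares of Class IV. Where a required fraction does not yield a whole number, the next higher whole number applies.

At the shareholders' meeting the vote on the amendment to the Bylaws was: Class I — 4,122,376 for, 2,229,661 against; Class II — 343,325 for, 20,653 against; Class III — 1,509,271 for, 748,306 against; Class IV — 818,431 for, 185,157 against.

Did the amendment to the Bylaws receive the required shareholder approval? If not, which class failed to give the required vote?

Class I: a majority of 8244750 is 4122376; 4,122,376 required, 4,122,376 in favor — approved.
Class II: 4/5 of 429175 = 343340; 343,340 required, 343,325 in favor — not approved.
Class III: 2/3 of 2263801 = 1509200.67, rounded up to 1509201; 1,509,201 required, 1,509,271 in favor — approved.
Class IV: 3/4 of 1091241 = 818430.75, rounded up to 818431; 818,431 required, 818,431 in favor — approved.

Not approved — the Class II shares did not give the required vote.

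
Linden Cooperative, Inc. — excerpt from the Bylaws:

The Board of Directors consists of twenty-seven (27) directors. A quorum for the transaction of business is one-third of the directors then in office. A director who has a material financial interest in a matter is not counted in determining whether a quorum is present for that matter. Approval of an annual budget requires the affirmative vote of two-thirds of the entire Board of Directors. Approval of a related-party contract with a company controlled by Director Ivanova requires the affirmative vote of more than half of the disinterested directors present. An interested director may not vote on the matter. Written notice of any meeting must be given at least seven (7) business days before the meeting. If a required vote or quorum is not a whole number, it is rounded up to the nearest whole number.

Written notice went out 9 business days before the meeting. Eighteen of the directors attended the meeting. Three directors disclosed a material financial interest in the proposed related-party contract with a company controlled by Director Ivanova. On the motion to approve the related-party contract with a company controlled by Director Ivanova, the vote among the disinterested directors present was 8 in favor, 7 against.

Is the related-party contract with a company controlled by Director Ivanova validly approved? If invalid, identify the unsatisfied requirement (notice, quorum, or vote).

Notice: 9 business days given; 7 required (9 ≥ 7). Satisfied.
Quorum: 18 present, but the 3 interested directors do not count, leaving 15. Quorum is 9. Satisfied.
Vote: the related-party contract with a company controlled by Director Ivanova requires a majority of the disinterested directors present (18 − 3 = 15). A majority of 15 is 8, so 8 affirmative votes are needed; 8 voted in favor. Satisfied.

Valid — all requirements satisfied.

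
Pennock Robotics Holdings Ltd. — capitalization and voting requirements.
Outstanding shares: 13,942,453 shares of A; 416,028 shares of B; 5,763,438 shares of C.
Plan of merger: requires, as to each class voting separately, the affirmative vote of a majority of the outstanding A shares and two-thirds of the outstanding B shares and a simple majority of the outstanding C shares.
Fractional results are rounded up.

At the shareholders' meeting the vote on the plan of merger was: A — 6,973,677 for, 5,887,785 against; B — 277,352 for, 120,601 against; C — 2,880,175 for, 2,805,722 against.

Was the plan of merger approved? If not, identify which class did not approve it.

Not approved — the C shares did not give the required vote.

A: a majority of 13942453 is 6971227; 6,971,227 required, 6,973,677 in favor — approved.
B: 2/3 of 416028 = 277352; 277,352 required, 277,352 in favor — approved.
C: a majority of 5763438 is 2881720; 2,881,720 required, 2,880,175 in favor — not approved.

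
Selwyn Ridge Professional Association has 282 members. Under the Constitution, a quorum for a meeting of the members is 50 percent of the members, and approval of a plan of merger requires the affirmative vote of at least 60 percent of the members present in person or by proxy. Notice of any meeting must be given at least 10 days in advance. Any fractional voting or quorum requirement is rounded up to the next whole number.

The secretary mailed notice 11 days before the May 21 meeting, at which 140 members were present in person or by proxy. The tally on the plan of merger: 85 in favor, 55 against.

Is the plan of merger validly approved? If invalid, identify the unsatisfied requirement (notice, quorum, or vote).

Invalid — quorum requirement not satisfied.

Notice: 11 days given; 10 required. Satisfied.
Quorum: 50% of 282 = 141; 140 present. Not satisfied.
Vote: requires three-fifths of those present (140); 3/5 of 140 = 84, so 84 needed; 85 in favor. Satisfied.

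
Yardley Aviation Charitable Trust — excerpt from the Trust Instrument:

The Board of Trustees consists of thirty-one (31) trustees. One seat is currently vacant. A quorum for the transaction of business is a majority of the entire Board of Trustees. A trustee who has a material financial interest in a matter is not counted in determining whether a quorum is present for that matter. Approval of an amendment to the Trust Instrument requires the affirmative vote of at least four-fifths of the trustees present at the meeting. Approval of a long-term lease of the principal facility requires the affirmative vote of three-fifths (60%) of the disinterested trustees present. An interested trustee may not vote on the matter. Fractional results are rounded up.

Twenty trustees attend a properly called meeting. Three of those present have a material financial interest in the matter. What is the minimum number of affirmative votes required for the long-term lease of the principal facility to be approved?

11

The long-term lease of the principal facility requires three-fifths of the disinterested trustees present (20 − 3 = 17).
3/5 of 17 = 10.20, rounded up to 11.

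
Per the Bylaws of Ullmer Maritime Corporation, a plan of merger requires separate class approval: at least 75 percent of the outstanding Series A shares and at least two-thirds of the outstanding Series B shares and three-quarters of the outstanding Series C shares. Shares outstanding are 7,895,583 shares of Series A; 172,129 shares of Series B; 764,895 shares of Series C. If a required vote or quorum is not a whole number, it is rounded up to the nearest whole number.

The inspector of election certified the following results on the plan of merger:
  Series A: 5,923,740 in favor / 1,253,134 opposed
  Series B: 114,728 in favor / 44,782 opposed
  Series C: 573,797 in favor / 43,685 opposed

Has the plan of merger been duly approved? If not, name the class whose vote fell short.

Series A: 3/4 of 7895583 = 5921687.25, rounded up to 5921688; 5,921,688 required, 5,923,740 in favor — approved.
Series B: 2/3 of 172129 = 114752.67, rounded up to 114753; 114,753 required, 114,728 in favor — not approved.
Series C: 3/4 of 764895 = 573671.25, rounded up to 573672; 573,672 required, 573,797 in favor — approved.

Not approved — the Series B shares did not give the required vote.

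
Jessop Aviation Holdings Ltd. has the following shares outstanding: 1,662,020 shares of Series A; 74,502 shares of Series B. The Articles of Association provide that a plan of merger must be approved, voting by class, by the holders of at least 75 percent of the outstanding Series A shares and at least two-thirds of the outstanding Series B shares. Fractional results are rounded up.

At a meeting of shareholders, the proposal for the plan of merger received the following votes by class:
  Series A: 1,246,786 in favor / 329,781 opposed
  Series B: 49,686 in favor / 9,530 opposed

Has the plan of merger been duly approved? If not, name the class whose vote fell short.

Series A: 3/4 of 1662020 = 1246515; 1,246,515 required, 1,246,786 in favor — approved.
Series B: 2/3 of 74502 = 49668; 49,668 required, 49,686 in favor — approved.

Approved — every class gave the required vote.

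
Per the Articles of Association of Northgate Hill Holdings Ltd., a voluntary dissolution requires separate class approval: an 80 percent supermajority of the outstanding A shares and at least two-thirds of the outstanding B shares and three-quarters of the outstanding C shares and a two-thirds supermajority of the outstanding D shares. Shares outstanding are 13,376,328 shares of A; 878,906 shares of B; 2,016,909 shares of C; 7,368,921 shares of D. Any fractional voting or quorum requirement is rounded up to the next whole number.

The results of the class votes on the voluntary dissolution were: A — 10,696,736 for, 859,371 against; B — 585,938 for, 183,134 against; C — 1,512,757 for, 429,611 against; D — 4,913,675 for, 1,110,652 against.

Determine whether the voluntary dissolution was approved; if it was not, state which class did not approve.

Not approved — the A shares did not give the required vote.

A: 4/5 of 13376328 = 10701062.40, rounded up to 10701063; 10,701,063 required, 10,696,736 in favor — not approved.
B: 2/3 of 878906 = 585937.33, rounded up to 585938; 585,938 required, 585,938 in favor — approved.
C: 3/4 of 2016909 = 1512681.75, rounded up to 1512682; 1,512,682 required, 1,512,757 in favor — approved.
D: 2/3 of 7368921 = 4912614; 4,912,614 required, 4,913,675 in favor — approved.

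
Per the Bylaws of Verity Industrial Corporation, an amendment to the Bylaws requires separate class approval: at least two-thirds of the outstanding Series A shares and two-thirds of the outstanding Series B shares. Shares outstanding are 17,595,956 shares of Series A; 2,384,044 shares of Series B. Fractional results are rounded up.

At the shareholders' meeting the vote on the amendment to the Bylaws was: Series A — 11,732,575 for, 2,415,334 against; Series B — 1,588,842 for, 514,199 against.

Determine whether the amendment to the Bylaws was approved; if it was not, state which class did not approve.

Not approved — the Series B shares did not give the required vote.

Series A: 2/3 of 17595956 = 11730637.33, rounded up to 11730638; 11,730,638 required, 11,732,575 in favor — approved.
Series B: 2/3 of 2384044 = 1589362.67, rounded up to 1589363; 1,589,363 required, 1,588,842 in favor — not approved.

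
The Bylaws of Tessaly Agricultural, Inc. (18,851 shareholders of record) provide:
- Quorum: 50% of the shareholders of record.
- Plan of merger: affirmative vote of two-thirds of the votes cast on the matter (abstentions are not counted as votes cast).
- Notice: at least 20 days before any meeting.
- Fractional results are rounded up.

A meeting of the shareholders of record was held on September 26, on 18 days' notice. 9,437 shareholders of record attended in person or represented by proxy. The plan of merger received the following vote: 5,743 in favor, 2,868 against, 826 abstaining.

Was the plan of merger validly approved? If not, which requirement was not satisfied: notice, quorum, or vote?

Invalid — notice requirement not satisfied.

Notice: 18 days given; 20 required. Not satisfied.
Quorum: 50% of 18,851 = 9,425.50, rounded up to 9,426; 9,437 present. Satisfied.
Vote: requires two-thirds of the votes cast (9,437 − 826 abstaining = 8,611); 2/3 of 8611 = 5740.67, rounded up to 5741, so 5,741 needed; 5,743 in favor. Satisfied.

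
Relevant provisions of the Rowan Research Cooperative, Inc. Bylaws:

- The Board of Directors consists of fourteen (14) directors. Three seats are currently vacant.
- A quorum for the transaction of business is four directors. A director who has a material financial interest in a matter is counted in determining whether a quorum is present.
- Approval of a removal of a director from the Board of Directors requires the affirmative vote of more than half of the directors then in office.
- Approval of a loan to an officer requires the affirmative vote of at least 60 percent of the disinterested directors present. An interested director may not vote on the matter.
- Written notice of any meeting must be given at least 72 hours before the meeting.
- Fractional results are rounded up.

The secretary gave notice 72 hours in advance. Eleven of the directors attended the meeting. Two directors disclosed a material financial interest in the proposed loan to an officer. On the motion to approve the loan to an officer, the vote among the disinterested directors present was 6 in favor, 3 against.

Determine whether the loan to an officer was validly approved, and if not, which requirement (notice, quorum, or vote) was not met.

Valid — all requirements satisfied.

Notice: 72 hours given; 72 required (72 ≥ 72). Satisfied.
Quorum: 11 present (interested directors count toward quorum); quorum is 4. Satisfied.
Vote: the loan to an officer requires three-fifths of the disinterested directors present (11 − 2 = 9). 3/5 of 9 = 5.40, rounded up to 6, so 6 affirmative votes are needed; 6 voted in favor. Satisfied.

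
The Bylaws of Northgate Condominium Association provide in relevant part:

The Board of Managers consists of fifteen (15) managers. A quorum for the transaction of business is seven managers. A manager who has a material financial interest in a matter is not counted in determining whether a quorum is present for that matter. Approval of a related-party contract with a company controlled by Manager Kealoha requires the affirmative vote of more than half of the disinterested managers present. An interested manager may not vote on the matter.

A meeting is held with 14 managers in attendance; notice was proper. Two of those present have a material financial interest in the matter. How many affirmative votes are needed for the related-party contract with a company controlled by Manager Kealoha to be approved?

The related-party contract with a company controlled by Manager Kealoha requires a majority of the disinterested managers present (14 − 2 = 12).
A majority of 12 is 7.

7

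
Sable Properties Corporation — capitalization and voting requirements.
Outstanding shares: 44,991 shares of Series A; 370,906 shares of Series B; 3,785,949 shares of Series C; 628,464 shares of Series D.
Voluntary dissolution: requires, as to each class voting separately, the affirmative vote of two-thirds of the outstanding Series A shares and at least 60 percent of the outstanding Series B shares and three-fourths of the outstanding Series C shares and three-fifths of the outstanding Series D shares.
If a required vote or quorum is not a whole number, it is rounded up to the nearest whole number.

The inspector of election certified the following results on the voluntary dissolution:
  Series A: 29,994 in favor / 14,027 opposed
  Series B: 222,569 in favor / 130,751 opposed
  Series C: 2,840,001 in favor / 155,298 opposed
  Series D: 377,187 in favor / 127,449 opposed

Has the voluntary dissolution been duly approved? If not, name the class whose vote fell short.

Approved — every class gave the required vote.

Series A: 2/3 of 44991 = 29994; 29,994 required, 29,994 in favor — approved.
Series B: 3/5 of 370906 = 222543.60, rounded up to 222544; 222,544 required, 222,569 in favor — approved.
Series C: 3/4 of 3785949 = 2839461.75, rounded up to 2839462; 2,839,462 required, 2,840,001 in favor — approved.
Series D: 3/5 of 628464 = 377078.40, rounded up to 377079; 377,079 required, 377,187 in favor — approved.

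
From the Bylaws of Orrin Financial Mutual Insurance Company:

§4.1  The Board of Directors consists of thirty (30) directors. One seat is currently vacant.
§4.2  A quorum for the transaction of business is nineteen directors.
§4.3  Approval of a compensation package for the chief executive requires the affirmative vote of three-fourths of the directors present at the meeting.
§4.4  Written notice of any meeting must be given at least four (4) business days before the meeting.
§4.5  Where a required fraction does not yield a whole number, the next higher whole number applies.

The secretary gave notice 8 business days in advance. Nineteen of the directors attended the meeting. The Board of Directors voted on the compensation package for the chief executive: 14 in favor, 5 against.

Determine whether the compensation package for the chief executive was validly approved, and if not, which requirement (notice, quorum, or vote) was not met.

Invalid — vote requirement not satisfied.

Notice: 8 business days given; 4 required (8 ≥ 4). Satisfied.
Quorum: 19 present; quorum is 19. Satisfied.
Vote: the compensation package for the chief executive requires three-fourths of the directors present (19). 3/4 of 19 = 14.25, rounded up to 15, so 15 affirmative votes are needed; 14 voted in favor. Not satisfied.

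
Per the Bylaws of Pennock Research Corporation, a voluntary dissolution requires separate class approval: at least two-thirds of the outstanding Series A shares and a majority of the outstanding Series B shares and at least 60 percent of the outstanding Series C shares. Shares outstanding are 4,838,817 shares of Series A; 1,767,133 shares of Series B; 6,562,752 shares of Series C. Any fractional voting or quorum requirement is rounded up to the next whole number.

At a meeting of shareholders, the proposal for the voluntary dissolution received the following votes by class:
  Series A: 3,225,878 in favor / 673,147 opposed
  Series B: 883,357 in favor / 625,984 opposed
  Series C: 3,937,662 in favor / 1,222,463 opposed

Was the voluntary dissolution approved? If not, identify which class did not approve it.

Series A: 2/3 of 4838817 = 3225878; 3,225,878 required, 3,225,878 in favor — approved.
Series B: a majority of 1767133 is 883567; 883,567 required, 883,357 in favor — not approved.
Series C: 3/5 of 6562752 = 3937651.20, rounded up to 3937652; 3,937,652 required, 3,937,662 in favor — approved.

Not approved — the Series B shares did not give the required vote.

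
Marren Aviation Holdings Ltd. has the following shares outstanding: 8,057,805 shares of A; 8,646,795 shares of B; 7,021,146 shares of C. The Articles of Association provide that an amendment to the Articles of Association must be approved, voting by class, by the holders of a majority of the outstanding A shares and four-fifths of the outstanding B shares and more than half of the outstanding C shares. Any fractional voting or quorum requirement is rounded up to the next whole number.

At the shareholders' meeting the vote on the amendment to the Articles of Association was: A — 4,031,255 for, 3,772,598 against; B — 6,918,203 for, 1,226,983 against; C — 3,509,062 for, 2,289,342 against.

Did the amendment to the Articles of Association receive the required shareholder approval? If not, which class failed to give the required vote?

A: a majority of 8057805 is 4028903; 4,028,903 required, 4,031,255 in favor — approved.
B: 4/5 of 8646795 = 6917436; 6,917,436 required, 6,918,203 in favor — approved.
C: a majority of 7021146 is 3510574; 3,510,574 required, 3,509,062 in favor — not approved.

Not approved — the C shares did not give the required vote.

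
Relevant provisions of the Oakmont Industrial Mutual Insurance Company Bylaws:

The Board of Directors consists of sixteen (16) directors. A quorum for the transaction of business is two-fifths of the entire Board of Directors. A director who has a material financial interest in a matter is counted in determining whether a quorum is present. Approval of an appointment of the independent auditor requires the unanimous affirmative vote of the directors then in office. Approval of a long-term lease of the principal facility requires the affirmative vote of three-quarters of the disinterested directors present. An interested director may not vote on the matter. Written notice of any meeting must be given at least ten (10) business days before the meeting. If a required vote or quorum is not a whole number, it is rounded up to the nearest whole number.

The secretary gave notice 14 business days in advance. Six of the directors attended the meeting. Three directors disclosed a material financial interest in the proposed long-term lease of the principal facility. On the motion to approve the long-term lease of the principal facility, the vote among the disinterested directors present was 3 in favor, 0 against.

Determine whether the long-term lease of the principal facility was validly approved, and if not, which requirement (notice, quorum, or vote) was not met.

Invalid — quorum requirement not satisfied.

Notice: 14 business days given; 10 required (14 ≥ 10). Satisfied.
Quorum: 6 present (interested directors count toward quorum); quorum is 7. Not satisfied.
Vote: the long-term lease of the principal facility requires three-fourths of the disinterested directors present (6 − 3 = 3). 3/4 of 3 = 2.25, rounded up to 3, so 3 affirmative votes are needed; 3 voted in favor. Satisfied. (Moot — without a quorum no business can be validly transacted.)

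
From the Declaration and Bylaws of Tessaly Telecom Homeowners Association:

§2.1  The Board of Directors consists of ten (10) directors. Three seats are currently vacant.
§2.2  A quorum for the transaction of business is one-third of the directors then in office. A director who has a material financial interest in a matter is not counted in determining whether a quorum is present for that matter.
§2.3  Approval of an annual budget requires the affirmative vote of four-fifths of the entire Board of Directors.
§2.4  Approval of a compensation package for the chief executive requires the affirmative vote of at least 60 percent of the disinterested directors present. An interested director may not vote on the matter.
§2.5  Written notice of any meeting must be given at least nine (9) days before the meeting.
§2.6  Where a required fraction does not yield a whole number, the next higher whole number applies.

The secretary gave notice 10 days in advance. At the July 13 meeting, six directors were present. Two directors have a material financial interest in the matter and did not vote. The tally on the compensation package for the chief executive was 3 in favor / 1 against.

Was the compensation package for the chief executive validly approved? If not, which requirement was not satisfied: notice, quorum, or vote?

Notice: 10 days given; 9 required (10 ≥ 9). Satisfied.
Quorum: 6 present, but the 2 interested directors do not count, leaving 4. Quorum is 3. Satisfied.
Vote: the compensation package for the chief executive requires three-fifths of the disinterested directors present (6 − 2 = 4). 3/5 of 4 = 2.40, rounded up to 3, so 3 affirmative votes are needed; 3 voted in favor. Satisfied.

Valid — all requirements satisfied.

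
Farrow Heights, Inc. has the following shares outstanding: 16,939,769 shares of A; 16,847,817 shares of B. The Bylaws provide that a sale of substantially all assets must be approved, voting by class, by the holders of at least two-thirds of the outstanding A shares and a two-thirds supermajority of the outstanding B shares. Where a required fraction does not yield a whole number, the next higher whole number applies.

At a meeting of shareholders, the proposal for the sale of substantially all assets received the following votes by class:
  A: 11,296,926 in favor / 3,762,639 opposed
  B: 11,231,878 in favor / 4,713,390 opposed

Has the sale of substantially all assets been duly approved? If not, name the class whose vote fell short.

A: 2/3 of 16939769 = 11293179.33, rounded up to 11293180; 11,293,180 required, 11,296,926 in favor — approved.
B: 2/3 of 16847817 = 11231878; 11,231,878 required, 11,231,878 in favor — approved.

Approved — every class gave the required vote.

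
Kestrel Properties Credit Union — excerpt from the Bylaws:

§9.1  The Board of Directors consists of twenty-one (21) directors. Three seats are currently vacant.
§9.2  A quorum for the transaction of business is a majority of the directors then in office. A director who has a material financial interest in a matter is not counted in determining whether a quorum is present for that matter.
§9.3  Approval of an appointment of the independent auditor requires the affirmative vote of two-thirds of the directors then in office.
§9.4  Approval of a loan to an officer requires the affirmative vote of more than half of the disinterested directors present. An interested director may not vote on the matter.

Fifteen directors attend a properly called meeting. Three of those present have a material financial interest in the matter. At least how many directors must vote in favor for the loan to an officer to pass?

7

The loan to an officer requires a majority of the disinterested directors present (15 − 3 = 12).
A majority of 12 is 7.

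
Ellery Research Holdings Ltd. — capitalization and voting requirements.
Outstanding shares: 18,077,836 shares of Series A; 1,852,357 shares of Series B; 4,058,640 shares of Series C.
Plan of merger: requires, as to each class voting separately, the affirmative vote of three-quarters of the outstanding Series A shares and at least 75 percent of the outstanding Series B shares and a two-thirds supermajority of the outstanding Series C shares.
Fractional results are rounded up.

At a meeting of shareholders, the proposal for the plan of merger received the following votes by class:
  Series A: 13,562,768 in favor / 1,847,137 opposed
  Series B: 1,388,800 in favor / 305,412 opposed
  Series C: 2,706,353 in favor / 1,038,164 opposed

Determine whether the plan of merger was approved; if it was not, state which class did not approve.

Series A: 3/4 of 18077836 = 13558377; 13,558,377 required, 13,562,768 in favor — approved.
Series B: 3/4 of 1852357 = 1389267.75, rounded up to 1389268; 1,389,268 required, 1,388,800 in favor — not approved.
Series C: 2/3 of 4058640 = 2705760; 2,705,760 required, 2,706,353 in favor — approved.

Not approved — the Series B shares did not give the required vote.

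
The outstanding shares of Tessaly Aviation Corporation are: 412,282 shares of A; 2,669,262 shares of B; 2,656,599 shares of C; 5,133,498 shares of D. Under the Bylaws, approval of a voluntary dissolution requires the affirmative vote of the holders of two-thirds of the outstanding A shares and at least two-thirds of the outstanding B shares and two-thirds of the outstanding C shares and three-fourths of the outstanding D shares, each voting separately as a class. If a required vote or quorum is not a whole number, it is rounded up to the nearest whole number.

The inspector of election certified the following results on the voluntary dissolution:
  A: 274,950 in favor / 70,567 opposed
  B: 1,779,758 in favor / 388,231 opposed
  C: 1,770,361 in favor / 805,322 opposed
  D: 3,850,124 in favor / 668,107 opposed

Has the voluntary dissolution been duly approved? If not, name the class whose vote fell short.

Not approved — the C shares did not give the required vote.

A: 2/3 of 412282 = 274854.67, rounded up to 274855; 274,855 required, 274,950 in favor — approved.
B: 2/3 of 2669262 = 1779508; 1,779,508 required, 1,779,758 in favor — approved.
C: 2/3 of 2656599 = 1771066; 1,771,066 required, 1,770,361 in favor — not approved.
D: 3/4 of 5133498 = 3850123.50, rounded up to 3850124; 3,850,124 required, 3,850,124 in favor — approved.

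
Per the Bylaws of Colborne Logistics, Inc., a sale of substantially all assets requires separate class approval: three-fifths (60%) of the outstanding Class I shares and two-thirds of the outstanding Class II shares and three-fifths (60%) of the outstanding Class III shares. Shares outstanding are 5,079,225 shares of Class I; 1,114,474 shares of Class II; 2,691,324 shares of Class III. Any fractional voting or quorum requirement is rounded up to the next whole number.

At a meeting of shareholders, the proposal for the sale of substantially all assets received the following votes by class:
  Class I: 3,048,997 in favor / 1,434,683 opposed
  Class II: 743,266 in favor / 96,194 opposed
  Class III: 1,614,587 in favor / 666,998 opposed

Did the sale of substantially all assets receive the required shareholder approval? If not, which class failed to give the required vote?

Not approved — the Class III shares did not give the required vote.

Class I: 3/5 of 5079225 = 3047535; 3,047,535 required, 3,048,997 in favor — approved.
Class II: 2/3 of 1114474 = 742982.67, rounded up to 742983; 742,983 required, 743,266 in favor — approved.
Class III: 3/5 of 2691324 = 1614794.40, rounded up to 1614795; 1,614,795 required, 1,614,587 in favor — not approved.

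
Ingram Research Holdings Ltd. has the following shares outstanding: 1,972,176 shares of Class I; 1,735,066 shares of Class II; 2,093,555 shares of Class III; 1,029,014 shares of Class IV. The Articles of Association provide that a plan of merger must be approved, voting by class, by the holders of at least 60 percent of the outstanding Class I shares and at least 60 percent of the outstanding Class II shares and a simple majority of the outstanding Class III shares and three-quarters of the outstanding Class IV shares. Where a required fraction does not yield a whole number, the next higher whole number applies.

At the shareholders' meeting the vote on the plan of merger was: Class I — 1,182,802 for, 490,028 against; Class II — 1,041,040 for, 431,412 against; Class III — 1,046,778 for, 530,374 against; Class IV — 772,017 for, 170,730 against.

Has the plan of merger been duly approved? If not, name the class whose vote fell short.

Class I: 3/5 of 1972176 = 1183305.60, rounded up to 1183306; 1,183,306 required, 1,182,802 in favor — not approved.
Class II: 3/5 of 1735066 = 1041039.60, rounded up to 1041040; 1,041,040 required, 1,041,040 in favor — approved.
Class III: a majority of 2093555 is 1046778; 1,046,778 required, 1,046,778 in favor — approved.
Class IV: 3/4 of 1029014 = 771760.50, rounded up to 771761; 771,761 required, 772,017 in favor — approved.

Not approved — the Class I shares did not give the required vote.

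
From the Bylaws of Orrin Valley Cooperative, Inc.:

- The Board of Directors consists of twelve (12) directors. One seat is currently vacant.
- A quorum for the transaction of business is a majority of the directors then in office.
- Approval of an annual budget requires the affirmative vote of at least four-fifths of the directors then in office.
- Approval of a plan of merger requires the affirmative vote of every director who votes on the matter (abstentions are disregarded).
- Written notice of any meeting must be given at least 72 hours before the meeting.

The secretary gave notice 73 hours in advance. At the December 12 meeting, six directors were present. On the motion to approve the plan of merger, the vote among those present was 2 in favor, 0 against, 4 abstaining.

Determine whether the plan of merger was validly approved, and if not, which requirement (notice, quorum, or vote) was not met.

Valid — all requirements satisfied.

Notice: 73 hours given; 72 required (73 ≥ 72). Satisfied.
Quorum: 6 present; quorum is 6. Satisfied.
Vote: the plan of merger requires the unanimous vote of the votes cast (6 present − 4 abstaining = 2). Unanimous means all 2, so 2 affirmative votes are needed; 2 voted in favor. Satisfied.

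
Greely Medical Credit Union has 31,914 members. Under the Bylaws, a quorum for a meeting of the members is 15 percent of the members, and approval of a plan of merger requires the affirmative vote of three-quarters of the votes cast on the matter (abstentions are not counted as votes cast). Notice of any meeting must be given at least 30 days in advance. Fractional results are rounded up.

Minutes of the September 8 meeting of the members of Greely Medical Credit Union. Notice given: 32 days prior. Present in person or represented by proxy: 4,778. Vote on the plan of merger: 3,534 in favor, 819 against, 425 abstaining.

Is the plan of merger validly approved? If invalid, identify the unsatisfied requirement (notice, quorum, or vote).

Notice: 32 days given; 30 required. Satisfied.
Quorum: 15% of 31,914 = 4,787.10, rounded up to 4,788; 4,778 present. Not satisfied.
Vote: requires three-fourths of the votes cast (4,778 − 425 abstaining = 4,353); 3/4 of 4353 = 3264.75, rounded up to 3265, so 3,265 needed; 3,534 in favor. Satisfied.

Invalid — quorum requirement not satisfied.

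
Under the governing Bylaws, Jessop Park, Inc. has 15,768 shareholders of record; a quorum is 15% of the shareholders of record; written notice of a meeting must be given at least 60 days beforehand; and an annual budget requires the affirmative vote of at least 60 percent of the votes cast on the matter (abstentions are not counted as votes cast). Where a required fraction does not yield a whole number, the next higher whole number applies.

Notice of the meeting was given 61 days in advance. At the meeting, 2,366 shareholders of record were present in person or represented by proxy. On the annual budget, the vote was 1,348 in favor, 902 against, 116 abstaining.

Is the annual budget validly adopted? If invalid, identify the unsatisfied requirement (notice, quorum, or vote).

Invalid — vote requirement not satisfied.

Notice: 61 days given; 60 required. Satisfied.
Quorum: 15% of 15,768 = 2,365.20, rounded up to 2,366; 2,366 present. Satisfied.
Vote: requires three-fifths of the votes cast (2,366 − 116 abstaining = 2,250); 3/5 of 2250 = 1350, so 1,350 needed; 1,348 in favor. Not satisfied.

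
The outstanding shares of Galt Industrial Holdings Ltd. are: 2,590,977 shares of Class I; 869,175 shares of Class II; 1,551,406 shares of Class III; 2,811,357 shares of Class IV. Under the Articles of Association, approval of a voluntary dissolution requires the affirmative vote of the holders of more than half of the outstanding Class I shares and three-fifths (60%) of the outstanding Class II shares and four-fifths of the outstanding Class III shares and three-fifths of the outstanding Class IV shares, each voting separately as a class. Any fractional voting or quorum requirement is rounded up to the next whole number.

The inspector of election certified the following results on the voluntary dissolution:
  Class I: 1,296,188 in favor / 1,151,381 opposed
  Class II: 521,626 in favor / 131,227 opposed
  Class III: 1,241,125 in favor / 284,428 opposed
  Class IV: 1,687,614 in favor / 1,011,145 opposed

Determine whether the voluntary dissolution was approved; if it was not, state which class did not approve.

Class I: a majority of 2590977 is 1295489; 1,295,489 required, 1,296,188 in favor — approved.
Class II: 3/5 of 869175 = 521505; 521,505 required, 521,626 in favor — approved.
Class III: 4/5 of 1551406 = 1241124.80, rounded up to 1241125; 1,241,125 required, 1,241,125 in favor — approved.
Class IV: 3/5 of 2811357 = 1686814.20, rounded up to 1686815; 1,686,815 required, 1,687,614 in favor — approved.

Approved — every class gave the required vote.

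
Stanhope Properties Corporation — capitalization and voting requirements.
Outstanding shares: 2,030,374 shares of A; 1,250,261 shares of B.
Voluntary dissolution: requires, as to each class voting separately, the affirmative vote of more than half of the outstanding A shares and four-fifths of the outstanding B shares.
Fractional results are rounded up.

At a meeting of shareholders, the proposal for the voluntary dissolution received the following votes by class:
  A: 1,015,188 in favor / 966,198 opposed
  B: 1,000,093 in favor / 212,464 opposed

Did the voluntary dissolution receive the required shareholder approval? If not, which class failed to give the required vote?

A: a majority of 2030374 is 1015188; 1,015,188 required, 1,015,188 in favor — approved.
B: 4/5 of 1250261 = 1000208.80, rounded up to 1000209; 1,000,209 required, 1,000,093 in favor — not approved.

Not approved — the B shares did not give the required vote.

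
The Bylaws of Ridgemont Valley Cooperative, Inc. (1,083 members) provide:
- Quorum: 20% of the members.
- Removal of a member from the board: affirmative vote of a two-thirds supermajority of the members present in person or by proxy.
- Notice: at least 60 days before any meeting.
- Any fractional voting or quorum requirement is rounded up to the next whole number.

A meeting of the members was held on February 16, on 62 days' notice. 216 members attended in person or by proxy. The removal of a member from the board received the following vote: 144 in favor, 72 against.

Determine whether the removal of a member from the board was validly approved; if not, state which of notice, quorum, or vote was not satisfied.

Invalid — quorum requirement not satisfied.

Notice: 62 days given; 60 required. Satisfied.
Quorum: 20% of 1,083 = 216.60, rounded up to 217; 216 present. Not satisfied.
Vote: requires two-thirds of those present (216); 2/3 of 216 = 144, so 144 needed; 144 in favor. Satisfied.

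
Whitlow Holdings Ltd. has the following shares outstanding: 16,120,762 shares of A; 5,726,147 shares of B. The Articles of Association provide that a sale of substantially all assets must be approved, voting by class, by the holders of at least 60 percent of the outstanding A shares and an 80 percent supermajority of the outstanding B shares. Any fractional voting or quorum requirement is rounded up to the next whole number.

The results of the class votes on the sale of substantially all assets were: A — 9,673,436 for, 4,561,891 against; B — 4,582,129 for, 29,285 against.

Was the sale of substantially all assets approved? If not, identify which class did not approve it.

A: 3/5 of 16120762 = 9672457.20, rounded up to 9672458; 9,672,458 required, 9,673,436 in favor — approved.
B: 4/5 of 5726147 = 4580917.60, rounded up to 4580918; 4,580,918 required, 4,582,129 in favor — approved.

Approved — every class gave the required vote.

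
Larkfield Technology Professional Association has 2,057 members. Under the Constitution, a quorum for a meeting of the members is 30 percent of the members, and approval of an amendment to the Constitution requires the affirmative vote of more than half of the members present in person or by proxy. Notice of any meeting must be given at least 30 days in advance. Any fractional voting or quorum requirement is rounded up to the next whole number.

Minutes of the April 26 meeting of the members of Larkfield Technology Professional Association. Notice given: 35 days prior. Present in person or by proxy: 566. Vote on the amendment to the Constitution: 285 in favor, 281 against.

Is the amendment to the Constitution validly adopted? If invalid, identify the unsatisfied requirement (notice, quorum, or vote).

Notice: 35 days given; 30 required. Satisfied.
Quorum: 30% of 2,057 = 617.10, rounded up to 618; 566 present. Not satisfied.
Vote: requires a majority of those present (566); a majority of 566 is 284, so 284 needed; 285 in favor. Satisfied.

Invalid — quorum requirement not satisfied.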